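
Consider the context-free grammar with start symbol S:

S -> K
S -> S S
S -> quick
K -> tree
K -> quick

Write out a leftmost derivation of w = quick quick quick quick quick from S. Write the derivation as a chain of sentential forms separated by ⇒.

S ⇒ S S ⇒ S S S ⇒ K S S ⇒ quick S S ⇒ quick S S S ⇒ quick S S S S ⇒ quick quick S S S ⇒ quick quick quick S S ⇒ quick quick quick quick S ⇒ quick quick quick quick K ⇒ quick quick quick quick quick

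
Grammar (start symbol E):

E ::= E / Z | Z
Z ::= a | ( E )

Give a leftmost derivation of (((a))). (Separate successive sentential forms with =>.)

E => Z => (E) => (Z) => ((E)) => ((Z)) => (((E))) => (((Z))) => (((a)))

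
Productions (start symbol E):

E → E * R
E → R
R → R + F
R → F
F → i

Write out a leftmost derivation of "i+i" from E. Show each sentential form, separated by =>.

E => R => R+F => F+F => i+F => i+i

E => R   [E → R]
R => R+F   [R → R + F]
R+F => F+F   [R → F]
F+F => i+F   [F → i]
i+F => i+i   [F → i]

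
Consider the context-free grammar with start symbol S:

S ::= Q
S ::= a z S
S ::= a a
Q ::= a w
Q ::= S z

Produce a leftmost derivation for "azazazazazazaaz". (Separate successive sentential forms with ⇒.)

S ⇒ azS   [S ::= a z S]
azS ⇒ azazS   [S ::= a z S]
azazS ⇒ azazazS   [S ::= a z S]
azazazS ⇒ azazazazS   [S ::= a z S]
azazazazS ⇒ azazazazQ   [S ::= Q]
azazazazQ ⇒ azazazazSz   [Q ::= S z]
azazazazSz ⇒ azazazazazSz   [S ::= a z S]
azazazazazSz ⇒ azazazazazazSz   [S ::= a z S]
azazazazazazSz ⇒ azazazazazazaaz   [S ::= a a]

S⇒azS⇒azazS⇒azazazS⇒azazazazS⇒azazazazQ⇒azazazazSz⇒azazazazazSz⇒azazazazazazSz⇒azazazazazazaaz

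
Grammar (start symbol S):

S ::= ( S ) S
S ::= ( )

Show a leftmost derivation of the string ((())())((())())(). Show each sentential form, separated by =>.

S => (S)S   [S ::= ( S ) S]
(S)S => ((S)S)S   [S ::= ( S ) S]
((S)S)S => ((())S)S   [S ::= ( )]
((())S)S => ((())())S   [S ::= ( )]
((())())S => ((())())(S)S   [S ::= ( S ) S]
((())())(S)S => ((())())((S)S)S   [S ::= ( S ) S]
((())())((S)S)S => ((())())((())S)S   [S ::= ( )]
((())())((())S)S => ((())())((())())S   [S ::= ( )]
((())())((())())S => ((())())((())())()   [S ::= ( )]

S => (S)S => ((S)S)S => ((())S)S => ((())())S => ((())())(S)S => ((())())((S)S)S => ((())())((())S)S => ((())())((())())S => ((())())((())())()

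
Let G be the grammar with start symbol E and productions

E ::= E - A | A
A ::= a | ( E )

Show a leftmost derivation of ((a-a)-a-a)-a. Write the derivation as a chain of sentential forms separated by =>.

E => E-A   [E ::= E - A]
E-A => A-A   [E ::= A]
A-A => (E)-A   [A ::= ( E )]
(E)-A => (E-A)-A   [E ::= E - A]
(E-A)-A => (E-A-A)-A   [E ::= E - A]
(E-A-A)-A => (A-A-A)-A   [E ::= A]
(A-A-A)-A => ((E)-A-A)-A   [A ::= ( E )]
((E)-A-A)-A => ((E-A)-A-A)-A   [E ::= E - A]
((E-A)-A-A)-A => ((A-A)-A-A)-A   [E ::= A]
((A-A)-A-A)-A => ((a-A)-A-A)-A   [A ::= a]
((a-A)-A-A)-A => ((a-a)-A-A)-A   [A ::= a]
((a-a)-A-A)-A => ((a-a)-a-A)-A   [A ::= a]
((a-a)-a-A)-A => ((a-a)-a-a)-A   [A ::= a]
((a-a)-a-a)-A => ((a-a)-a-a)-a   [A ::= a]

E=>E-A=>A-A=>(E)-A=>(E-A)-A=>(E-A-A)-A=>(A-A-A)-A=>((E)-A-A)-A=>((E-A)-A-A)-A=>((A-A)-A-A)-A=>((a-A)-A-A)-A=>((a-a)-A-A)-A=>((a-a)-a-A)-A=>((a-a)-a-a)-A=>((a-a)-a-a)-a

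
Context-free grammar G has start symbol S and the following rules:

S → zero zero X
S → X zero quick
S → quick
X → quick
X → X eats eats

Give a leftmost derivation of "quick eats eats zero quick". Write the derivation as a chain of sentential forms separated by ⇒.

S ⇒ X zero quick ⇒ X eats eats zero quick ⇒ quick eats eats zero quick

S ⇒ X zero quick   [S → X zero quick]
X zero quick ⇒ X eats eats zero quick   [X → X eats eats]
X eats eats zero quick ⇒ quick eats eats zero quick   [X → quick]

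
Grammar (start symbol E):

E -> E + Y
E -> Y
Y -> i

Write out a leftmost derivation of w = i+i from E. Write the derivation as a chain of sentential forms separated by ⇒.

E ⇒ E+Y ⇒ Y+Y ⇒ i+Y ⇒ i+i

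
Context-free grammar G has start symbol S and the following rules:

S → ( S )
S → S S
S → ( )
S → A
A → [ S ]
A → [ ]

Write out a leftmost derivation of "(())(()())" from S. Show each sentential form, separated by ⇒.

S ⇒ SS   [S → S S]
SS ⇒ (S)S   [S → ( S )]
(S)S ⇒ (())S   [S → ( )]
(())S ⇒ (())(S)   [S → ( S )]
(())(S) ⇒ (())(SS)   [S → S S]
(())(SS) ⇒ (())(()S)   [S → ( )]
(())(()S) ⇒ (())(()())   [S → ( )]

S ⇒ SS ⇒ (S)S ⇒ (())S ⇒ (())(S) ⇒ (())(SS) ⇒ (())(()S) ⇒ (())(()())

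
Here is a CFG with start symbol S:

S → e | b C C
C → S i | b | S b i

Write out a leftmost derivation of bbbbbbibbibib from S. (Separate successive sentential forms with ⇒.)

S ⇒ bCC ⇒ bSiC ⇒ bbCCiC ⇒ bbSbiCiC ⇒ bbbCCbiCiC ⇒ bbbSiCbiCiC ⇒ bbbbCCiCbiCiC ⇒ bbbbbCiCbiCiC ⇒ bbbbbbiCbiCiC ⇒ bbbbbbibbiCiC ⇒ bbbbbbibbibiC ⇒ bbbbbbibbibib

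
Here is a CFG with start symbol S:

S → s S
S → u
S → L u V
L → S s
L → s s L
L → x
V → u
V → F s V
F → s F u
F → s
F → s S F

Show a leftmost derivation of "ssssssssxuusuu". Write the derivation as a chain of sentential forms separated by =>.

S => LuV   [S → L u V]
LuV => ssLuV   [L → s s L]
ssLuV => ssssLuV   [L → s s L]
ssssLuV => ssssssLuV   [L → s s L]
ssssssLuV => ssssssssLuV   [L → s s L]
ssssssssLuV => ssssssssSsuV   [L → S s]
ssssssssSsuV => ssssssssLuVsuV   [S → L u V]
ssssssssLuVsuV => ssssssssxuVsuV   [L → x]
ssssssssxuVsuV => ssssssssxuusuV   [V → u]
ssssssssxuusuV => ssssssssxuusuu   [V → u]

S=>LuV=>ssLuV=>ssssLuV=>ssssssLuV=>ssssssssLuV=>ssssssssSsuV=>ssssssssLuVsuV=>ssssssssxuVsuV=>ssssssssxuusuV=>ssssssssxuusuu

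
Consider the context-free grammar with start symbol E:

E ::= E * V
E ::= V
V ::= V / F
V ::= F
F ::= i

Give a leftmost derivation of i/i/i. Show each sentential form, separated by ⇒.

E⇒V⇒V/F⇒V/F/F⇒F/F/F⇒i/F/F⇒i/i/F⇒i/i/i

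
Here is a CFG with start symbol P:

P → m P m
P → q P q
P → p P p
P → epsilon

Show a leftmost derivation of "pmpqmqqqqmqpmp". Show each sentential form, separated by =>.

P => pPp   [P → p P p]
pPp => pmPmp   [P → m P m]
pmPmp => pmpPpmp   [P → p P p]
pmpPpmp => pmpqPqpmp   [P → q P q]
pmpqPqpmp => pmpqmPmqpmp   [P → m P m]
pmpqmPmqpmp => pmpqmqPqmqpmp   [P → q P q]
pmpqmqPqmqpmp => pmpqmqqPqqmqpmp   [P → q P q]
pmpqmqqPqqmqpmp => pmpqmqqqqmqpmp   [P → epsilon]

P => pPp => pmPmp => pmpPpmp => pmpqPqpmp => pmpqmPmqpmp => pmpqmqPqmqpmp => pmpqmqqPqqmqpmp => pmpqmqqqqmqpmp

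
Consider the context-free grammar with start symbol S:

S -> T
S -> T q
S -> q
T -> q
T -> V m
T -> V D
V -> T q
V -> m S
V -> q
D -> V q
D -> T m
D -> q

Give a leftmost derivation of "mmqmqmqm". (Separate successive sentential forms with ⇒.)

S ⇒ T   [S -> T]
T ⇒ Vm   [T -> V m]
Vm ⇒ mSm   [V -> m S]
mSm ⇒ mTqm   [S -> T q]
mTqm ⇒ mVmqm   [T -> V m]
mVmqm ⇒ mTqmqm   [V -> T q]
mTqmqm ⇒ mVmqmqm   [T -> V m]
mVmqmqm ⇒ mmSmqmqm   [V -> m S]
mmSmqmqm ⇒ mmqmqmqm   [S -> q]

S ⇒ T ⇒ Vm ⇒ mSm ⇒ mTqm ⇒ mVmqm ⇒ mTqmqm ⇒ mVmqmqm ⇒ mmSmqmqm ⇒ mmqmqmqm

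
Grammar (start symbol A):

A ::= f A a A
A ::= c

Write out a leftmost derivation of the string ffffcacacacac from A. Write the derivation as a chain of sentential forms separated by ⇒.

A ⇒ fAaA   [A ::= f A a A]
fAaA ⇒ ffAaAaA   [A ::= f A a A]
ffAaAaA ⇒ fffAaAaAaA   [A ::= f A a A]
fffAaAaAaA ⇒ ffffAaAaAaAaA   [A ::= f A a A]
ffffAaAaAaAaA ⇒ ffffcaAaAaAaA   [A ::= c]
ffffcaAaAaAaA ⇒ ffffcacaAaAaA   [A ::= c]
ffffcacaAaAaA ⇒ ffffcacacaAaA   [A ::= c]
ffffcacacaAaA ⇒ ffffcacacacaA   [A ::= c]
ffffcacacacaA ⇒ ffffcacacacac   [A ::= c]

A ⇒ fAaA ⇒ ffAaAaA ⇒ fffAaAaAaA ⇒ ffffAaAaAaAaA ⇒ ffffcaAaAaAaA ⇒ ffffcacaAaAaA ⇒ ffffcacacaAaA ⇒ ffffcacacacaA ⇒ ffffcacacacac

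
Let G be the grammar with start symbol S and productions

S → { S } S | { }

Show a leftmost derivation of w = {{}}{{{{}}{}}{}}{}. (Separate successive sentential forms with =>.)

S => {S}S   [S → { S } S]
{S}S => {{}}S   [S → { }]
{{}}S => {{}}{S}S   [S → { S } S]
{{}}{S}S => {{}}{{S}S}S   [S → { S } S]
{{}}{{S}S}S => {{}}{{{S}S}S}S   [S → { S } S]
{{}}{{{S}S}S}S => {{}}{{{{}}S}S}S   [S → { }]
{{}}{{{{}}S}S}S => {{}}{{{{}}{}}S}S   [S → { }]
{{}}{{{{}}{}}S}S => {{}}{{{{}}{}}{}}S   [S → { }]
{{}}{{{{}}{}}{}}S => {{}}{{{{}}{}}{}}{}   [S → { }]

S=>{S}S=>{{}}S=>{{}}{S}S=>{{}}{{S}S}S=>{{}}{{{S}S}S}S=>{{}}{{{{}}S}S}S=>{{}}{{{{}}{}}S}S=>{{}}{{{{}}{}}{}}S=>{{}}{{{{}}{}}{}}{}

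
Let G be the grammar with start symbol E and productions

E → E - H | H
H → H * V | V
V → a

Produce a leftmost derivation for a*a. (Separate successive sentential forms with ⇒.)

E⇒H⇒H*V⇒V*V⇒a*V⇒a*a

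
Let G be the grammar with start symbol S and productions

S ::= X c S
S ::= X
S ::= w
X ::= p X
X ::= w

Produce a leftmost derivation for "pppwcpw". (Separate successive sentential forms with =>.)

S => XcS => pXcS => ppXcS => pppXcS => pppwcS => pppwcX => pppwcpX => pppwcpw

S => XcS   [S ::= X c S]
XcS => pXcS   [X ::= p X]
pXcS => ppXcS   [X ::= p X]
ppXcS => pppXcS   [X ::= p X]
pppXcS => pppwcS   [X ::= w]
pppwcS => pppwcX   [S ::= X]
pppwcX => pppwcpX   [X ::= p X]
pppwcpX => pppwcpw   [X ::= w]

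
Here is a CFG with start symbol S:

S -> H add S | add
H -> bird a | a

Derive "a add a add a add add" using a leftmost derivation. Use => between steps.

S => H add S => a add S => a add H add S => a add a add S => a add a add H add S => a add a add a add S => a add a add a add add

S => H add S   [S -> H add S]
H add S => a add S   [H -> a]
a add S => a add H add S   [S -> H add S]
a add H add S => a add a add S   [H -> a]
a add a add S => a add a add H add S   [S -> H add S]
a add a add H add S => a add a add a add S   [H -> a]
a add a add a add S => a add a add a add add   [S -> add]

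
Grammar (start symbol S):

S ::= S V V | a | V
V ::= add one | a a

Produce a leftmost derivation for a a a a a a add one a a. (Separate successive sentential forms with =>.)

S => S V V => S V V V V => V V V V V => a a V V V V => a a a a V V V => a a a a a a V V => a a a a a a add one V => a a a a a a add one a a

S => S V V   [S ::= S V V]
S V V => S V V V V   [S ::= S V V]
S V V V V => V V V V V   [S ::= V]
V V V V V => a a V V V V   [V ::= a a]
a a V V V V => a a a a V V V   [V ::= a a]
a a a a V V V => a a a a a a V V   [V ::= a a]
a a a a a a V V => a a a a a a add one V   [V ::= add one]
a a a a a a add one V => a a a a a a add one a a   [V ::= a a]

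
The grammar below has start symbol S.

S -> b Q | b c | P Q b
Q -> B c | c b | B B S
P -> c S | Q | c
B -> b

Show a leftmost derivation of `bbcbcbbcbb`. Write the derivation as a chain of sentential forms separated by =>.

S => PQb   [S -> P Q b]
PQb => QQb   [P -> Q]
QQb => BBSQb   [Q -> B B S]
BBSQb => bBSQb   [B -> b]
bBSQb => bbSQb   [B -> b]
bbSQb => bbPQbQb   [S -> P Q b]
bbPQbQb => bbQQbQb   [P -> Q]
bbQQbQb => bbcbQbQb   [Q -> c b]
bbcbQbQb => bbcbcbbQb   [Q -> c b]
bbcbcbbQb => bbcbcbbcbb   [Q -> c b]

S => PQb => QQb => BBSQb => bBSQb => bbSQb => bbPQbQb => bbQQbQb => bbcbQbQb => bbcbcbbQb => bbcbcbbcbb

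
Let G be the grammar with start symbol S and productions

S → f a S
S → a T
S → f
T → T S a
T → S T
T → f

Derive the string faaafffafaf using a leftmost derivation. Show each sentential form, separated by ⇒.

S ⇒ faS ⇒ faaT ⇒ faaST ⇒ faaaTT ⇒ faaaTSaT ⇒ faaaTSaSaT ⇒ faaaSTSaSaT ⇒ faaafTSaSaT ⇒ faaaffSaSaT ⇒ faaafffaSaT ⇒ faaafffafaT ⇒ faaafffafaf

S ⇒ faS   [S → f a S]
faS ⇒ faaT   [S → a T]
faaT ⇒ faaST   [T → S T]
faaST ⇒ faaaTT   [S → a T]
faaaTT ⇒ faaaTSaT   [T → T S a]
faaaTSaT ⇒ faaaTSaSaT   [T → T S a]
faaaTSaSaT ⇒ faaaSTSaSaT   [T → S T]
faaaSTSaSaT ⇒ faaafTSaSaT   [S → f]
faaafTSaSaT ⇒ faaaffSaSaT   [T → f]
faaaffSaSaT ⇒ faaafffaSaT   [S → f]
faaafffaSaT ⇒ faaafffafaT   [S → f]
faaafffafaT ⇒ faaafffafaf   [T → f]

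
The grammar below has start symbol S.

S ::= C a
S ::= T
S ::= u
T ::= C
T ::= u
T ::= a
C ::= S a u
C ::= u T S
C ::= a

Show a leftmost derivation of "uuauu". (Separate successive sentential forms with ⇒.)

S ⇒ T   [S ::= T]
T ⇒ C   [T ::= C]
C ⇒ uTS   [C ::= u T S]
uTS ⇒ uCS   [T ::= C]
uCS ⇒ uuTSS   [C ::= u T S]
uuTSS ⇒ uuaSS   [T ::= a]
uuaSS ⇒ uuaTS   [S ::= T]
uuaTS ⇒ uuauS   [T ::= u]
uuauS ⇒ uuauu   [S ::= u]

S ⇒ T ⇒ C ⇒ uTS ⇒ uCS ⇒ uuTSS ⇒ uuaSS ⇒ uuaTS ⇒ uuauS ⇒ uuauu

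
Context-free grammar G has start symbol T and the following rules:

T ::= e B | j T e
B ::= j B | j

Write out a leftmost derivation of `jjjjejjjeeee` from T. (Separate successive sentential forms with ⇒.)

T ⇒ jTe ⇒ jjTee ⇒ jjjTeee ⇒ jjjjTeeee ⇒ jjjjeBeeee ⇒ jjjjejBeeee ⇒ jjjjejjBeeee ⇒ jjjjejjjeeee

T ⇒ jTe   [T ::= j T e]
jTe ⇒ jjTee   [T ::= j T e]
jjTee ⇒ jjjTeee   [T ::= j T e]
jjjTeee ⇒ jjjjTeeee   [T ::= j T e]
jjjjTeeee ⇒ jjjjeBeeee   [T ::= e B]
jjjjeBeeee ⇒ jjjjejBeeee   [B ::= j B]
jjjjejBeeee ⇒ jjjjejjBeeee   [B ::= j B]
jjjjejjBeeee ⇒ jjjjejjjeeee   [B ::= j]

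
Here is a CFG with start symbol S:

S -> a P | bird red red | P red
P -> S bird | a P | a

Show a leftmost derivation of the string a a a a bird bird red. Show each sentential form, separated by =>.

S => P red => a P red => a S bird red => a a P bird red => a a S bird bird red => a a a P bird bird red => a a a a bird bird red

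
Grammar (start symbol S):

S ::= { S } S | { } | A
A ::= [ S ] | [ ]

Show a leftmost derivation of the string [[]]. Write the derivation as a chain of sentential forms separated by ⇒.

S ⇒ A   [S ::= A]
A ⇒ [S]   [A ::= [ S ]]
[S] ⇒ [A]   [S ::= A]
[A] ⇒ [[]]   [A ::= [ ]]

S ⇒ A ⇒ [S] ⇒ [A] ⇒ [[]]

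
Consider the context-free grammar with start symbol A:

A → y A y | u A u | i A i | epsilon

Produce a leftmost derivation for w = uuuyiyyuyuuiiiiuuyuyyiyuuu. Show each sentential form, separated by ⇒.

A ⇒ uAu   [A → u A u]
uAu ⇒ uuAuu   [A → u A u]
uuAuu ⇒ uuuAuuu   [A → u A u]
uuuAuuu ⇒ uuuyAyuuu   [A → y A y]
uuuyAyuuu ⇒ uuuyiAiyuuu   [A → i A i]
uuuyiAiyuuu ⇒ uuuyiyAyiyuuu   [A → y A y]
uuuyiyAyiyuuu ⇒ uuuyiyyAyyiyuuu   [A → y A y]
uuuyiyyAyyiyuuu ⇒ uuuyiyyuAuyyiyuuu   [A → u A u]
uuuyiyyuAuyyiyuuu ⇒ uuuyiyyuyAyuyyiyuuu   [A → y A y]
uuuyiyyuyAyuyyiyuuu ⇒ uuuyiyyuyuAuyuyyiyuuu   [A → u A u]
uuuyiyyuyuAuyuyyiyuuu ⇒ uuuyiyyuyuuAuuyuyyiyuuu   [A → u A u]
uuuyiyyuyuuAuuyuyyiyuuu ⇒ uuuyiyyuyuuiAiuuyuyyiyuuu   [A → i A i]
uuuyiyyuyuuiAiuuyuyyiyuuu ⇒ uuuyiyyuyuuiiAiiuuyuyyiyuuu   [A → i A i]
uuuyiyyuyuuiiAiiuuyuyyiyuuu ⇒ uuuyiyyuyuuiiiiuuyuyyiyuuu   [A → epsilon]

A⇒uAu⇒uuAuu⇒uuuAuuu⇒uuuyAyuuu⇒uuuyiAiyuuu⇒uuuyiyAyiyuuu⇒uuuyiyyAyyiyuuu⇒uuuyiyyuAuyyiyuuu⇒uuuyiyyuyAyuyyiyuuu⇒uuuyiyyuyuAuyuyyiyuuu⇒uuuyiyyuyuuAuuyuyyiyuuu⇒uuuyiyyuyuuiAiuuyuyyiyuuu⇒uuuyiyyuyuuiiAiiuuyuyyiyuuu⇒uuuyiyyuyuuiiiiuuyuyyiyuuu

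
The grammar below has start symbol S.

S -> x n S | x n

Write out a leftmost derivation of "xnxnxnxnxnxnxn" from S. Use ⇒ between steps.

S ⇒ xnS ⇒ xnxnS ⇒ xnxnxnS ⇒ xnxnxnxnS ⇒ xnxnxnxnxnS ⇒ xnxnxnxnxnxnS ⇒ xnxnxnxnxnxnxn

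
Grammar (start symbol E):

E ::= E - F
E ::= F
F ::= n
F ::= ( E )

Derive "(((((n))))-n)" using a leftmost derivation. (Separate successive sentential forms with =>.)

E => F   [E ::= F]
F => (E)   [F ::= ( E )]
(E) => (E-F)   [E ::= E - F]
(E-F) => (F-F)   [E ::= F]
(F-F) => ((E)-F)   [F ::= ( E )]
((E)-F) => ((F)-F)   [E ::= F]
((F)-F) => (((E))-F)   [F ::= ( E )]
(((E))-F) => (((F))-F)   [E ::= F]
(((F))-F) => ((((E)))-F)   [F ::= ( E )]
((((E)))-F) => ((((F)))-F)   [E ::= F]
((((F)))-F) => (((((E))))-F)   [F ::= ( E )]
(((((E))))-F) => (((((F))))-F)   [E ::= F]
(((((F))))-F) => (((((n))))-F)   [F ::= n]
(((((n))))-F) => (((((n))))-n)   [F ::= n]

E => F => (E) => (E-F) => (F-F) => ((E)-F) => ((F)-F) => (((E))-F) => (((F))-F) => ((((E)))-F) => ((((F)))-F) => (((((E))))-F) => (((((F))))-F) => (((((n))))-F) => (((((n))))-n)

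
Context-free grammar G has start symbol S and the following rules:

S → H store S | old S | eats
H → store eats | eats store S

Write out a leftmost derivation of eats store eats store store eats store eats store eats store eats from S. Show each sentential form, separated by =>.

S => H store S => eats store S store S => eats store H store S store S => eats store eats store S store S store S => eats store eats store H store S store S store S => eats store eats store store eats store S store S store S => eats store eats store store eats store eats store S store S => eats store eats store store eats store eats store eats store S => eats store eats store store eats store eats store eats store eats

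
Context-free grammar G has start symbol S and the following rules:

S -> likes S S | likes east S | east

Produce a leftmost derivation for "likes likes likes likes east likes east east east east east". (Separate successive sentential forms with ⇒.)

S ⇒ likes S S ⇒ likes likes S S S ⇒ likes likes likes S S S S ⇒ likes likes likes likes east S S S S ⇒ likes likes likes likes east likes east S S S S ⇒ likes likes likes likes east likes east east S S S ⇒ likes likes likes likes east likes east east east S S ⇒ likes likes likes likes east likes east east east east S ⇒ likes likes likes likes east likes east east east east east

S ⇒ likes S S   [S -> likes S S]
likes S S ⇒ likes likes S S S   [S -> likes S S]
likes likes S S S ⇒ likes likes likes S S S S   [S -> likes S S]
likes likes likes S S S S ⇒ likes likes likes likes east S S S S   [S -> likes east S]
likes likes likes likes east S S S S ⇒ likes likes likes likes east likes east S S S S   [S -> likes east S]
likes likes likes likes east likes east S S S S ⇒ likes likes likes likes east likes east east S S S   [S -> east]
likes likes likes likes east likes east east S S S ⇒ likes likes likes likes east likes east east east S S   [S -> east]
likes likes likes likes east likes east east east S S ⇒ likes likes likes likes east likes east east east east S   [S -> east]
likes likes likes likes east likes east east east east S ⇒ likes likes likes likes east likes east east east east east   [S -> east]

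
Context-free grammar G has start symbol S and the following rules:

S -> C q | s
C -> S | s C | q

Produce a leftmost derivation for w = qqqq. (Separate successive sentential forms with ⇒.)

S ⇒ Cq ⇒ Sq ⇒ Cqq ⇒ Sqq ⇒ Cqqq ⇒ qqqq

S ⇒ Cq   [S -> C q]
Cq ⇒ Sq   [C -> S]
Sq ⇒ Cqq   [S -> C q]
Cqq ⇒ Sqq   [C -> S]
Sqq ⇒ Cqqq   [S -> C q]
Cqqq ⇒ qqqq   [C -> q]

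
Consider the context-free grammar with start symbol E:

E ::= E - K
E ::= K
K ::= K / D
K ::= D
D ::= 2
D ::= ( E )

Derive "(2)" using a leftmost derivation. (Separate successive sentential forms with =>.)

E => K   [E ::= K]
K => D   [K ::= D]
D => (E)   [D ::= ( E )]
(E) => (K)   [E ::= K]
(K) => (D)   [K ::= D]
(D) => (2)   [D ::= 2]

E=>K=>D=>(E)=>(K)=>(D)=>(2)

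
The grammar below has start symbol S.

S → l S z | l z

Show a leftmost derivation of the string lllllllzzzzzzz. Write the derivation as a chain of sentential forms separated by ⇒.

S ⇒ lSz ⇒ llSzz ⇒ lllSzzz ⇒ llllSzzzz ⇒ lllllSzzzzz ⇒ llllllSzzzzzz ⇒ lllllllzzzzzzz

S ⇒ lSz   [S → l S z]
lSz ⇒ llSzz   [S → l S z]
llSzz ⇒ lllSzzz   [S → l S z]
lllSzzz ⇒ llllSzzzz   [S → l S z]
llllSzzzz ⇒ lllllSzzzzz   [S → l S z]
lllllSzzzzz ⇒ llllllSzzzzzz   [S → l S z]
llllllSzzzzzz ⇒ lllllllzzzzzzz   [S → l z]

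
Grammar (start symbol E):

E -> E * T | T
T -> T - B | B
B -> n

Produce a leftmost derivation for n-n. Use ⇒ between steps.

E ⇒ T ⇒ T-B ⇒ B-B ⇒ n-B ⇒ n-n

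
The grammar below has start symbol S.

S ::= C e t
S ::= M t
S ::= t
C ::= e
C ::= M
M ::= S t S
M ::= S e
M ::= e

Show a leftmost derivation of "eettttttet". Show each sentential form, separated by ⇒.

S ⇒ Cet ⇒ Met ⇒ StSet ⇒ MttSet ⇒ StSttSet ⇒ CettSttSet ⇒ MettSttSet ⇒ eettSttSet ⇒ eetttttSet ⇒ eettttttet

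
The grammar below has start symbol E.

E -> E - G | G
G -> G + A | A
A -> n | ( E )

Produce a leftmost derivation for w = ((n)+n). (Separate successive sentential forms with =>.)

E => G   [E -> G]
G => A   [G -> A]
A => (E)   [A -> ( E )]
(E) => (G)   [E -> G]
(G) => (G+A)   [G -> G + A]
(G+A) => (A+A)   [G -> A]
(A+A) => ((E)+A)   [A -> ( E )]
((E)+A) => ((G)+A)   [E -> G]
((G)+A) => ((A)+A)   [G -> A]
((A)+A) => ((n)+A)   [A -> n]
((n)+A) => ((n)+n)   [A -> n]

E => G => A => (E) => (G) => (G+A) => (A+A) => ((E)+A) => ((G)+A) => ((A)+A) => ((n)+A) => ((n)+n)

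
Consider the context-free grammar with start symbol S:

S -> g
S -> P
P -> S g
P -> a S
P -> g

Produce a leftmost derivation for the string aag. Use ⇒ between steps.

S ⇒ P   [S -> P]
P ⇒ aS   [P -> a S]
aS ⇒ aP   [S -> P]
aP ⇒ aaS   [P -> a S]
aaS ⇒ aag   [S -> g]

S ⇒ P ⇒ aS ⇒ aP ⇒ aaS ⇒ aag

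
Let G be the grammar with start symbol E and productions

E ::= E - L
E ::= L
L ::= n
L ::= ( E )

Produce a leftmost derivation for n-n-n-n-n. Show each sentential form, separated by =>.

E => E-L => E-L-L => E-L-L-L => E-L-L-L-L => L-L-L-L-L => n-L-L-L-L => n-n-L-L-L => n-n-n-L-L => n-n-n-n-L => n-n-n-n-n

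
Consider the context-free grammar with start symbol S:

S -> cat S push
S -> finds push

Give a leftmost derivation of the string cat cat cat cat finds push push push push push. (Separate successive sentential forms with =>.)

S => cat S push => cat cat S push push => cat cat cat S push push push => cat cat cat cat S push push push push => cat cat cat cat finds push push push push push

S => cat S push   [S -> cat S push]
cat S push => cat cat S push push   [S -> cat S push]
cat cat S push push => cat cat cat S push push push   [S -> cat S push]
cat cat cat S push push push => cat cat cat cat S push push push push   [S -> cat S push]
cat cat cat cat S push push push push => cat cat cat cat finds push push push push push   [S -> finds push]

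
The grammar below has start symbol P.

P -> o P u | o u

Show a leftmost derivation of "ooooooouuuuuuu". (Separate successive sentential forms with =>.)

P => oPu => ooPuu => oooPuuu => ooooPuuuu => oooooPuuuuu => ooooooPuuuuuu => ooooooouuuuuuu

P => oPu   [P -> o P u]
oPu => ooPuu   [P -> o P u]
ooPuu => oooPuuu   [P -> o P u]
oooPuuu => ooooPuuuu   [P -> o P u]
ooooPuuuu => oooooPuuuuu   [P -> o P u]
oooooPuuuuu => ooooooPuuuuuu   [P -> o P u]
ooooooPuuuuuu => ooooooouuuuuuu   [P -> o u]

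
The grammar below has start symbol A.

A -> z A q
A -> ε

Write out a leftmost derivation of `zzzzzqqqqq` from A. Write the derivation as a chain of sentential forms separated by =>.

A => zAq => zzAqq => zzzAqqq => zzzzAqqqq => zzzzzAqqqqq => zzzzzqqqqq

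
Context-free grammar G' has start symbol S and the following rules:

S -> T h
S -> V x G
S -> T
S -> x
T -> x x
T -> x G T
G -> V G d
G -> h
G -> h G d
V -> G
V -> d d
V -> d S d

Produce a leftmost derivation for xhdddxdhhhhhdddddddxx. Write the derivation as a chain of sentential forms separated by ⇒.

S ⇒ T ⇒ xGT ⇒ xhGdT ⇒ xhVGddT ⇒ xhddGddT ⇒ xhddVGdddT ⇒ xhdddSdGdddT ⇒ xhdddxdGdddT ⇒ xhdddxdhGddddT ⇒ xhdddxdhhGdddddT ⇒ xhdddxdhhhGddddddT ⇒ xhdddxdhhhhGdddddddT ⇒ xhdddxdhhhhhdddddddT ⇒ xhdddxdhhhhhdddddddxx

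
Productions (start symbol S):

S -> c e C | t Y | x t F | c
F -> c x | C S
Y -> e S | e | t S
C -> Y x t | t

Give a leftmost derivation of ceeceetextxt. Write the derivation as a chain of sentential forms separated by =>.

S => ceC   [S -> c e C]
ceC => ceYxt   [C -> Y x t]
ceYxt => ceeSxt   [Y -> e S]
ceeSxt => ceeceCxt   [S -> c e C]
ceeceCxt => ceeceYxtxt   [C -> Y x t]
ceeceYxtxt => ceeceeSxtxt   [Y -> e S]
ceeceeSxtxt => ceeceetYxtxt   [S -> t Y]
ceeceetYxtxt => ceeceetextxt   [Y -> e]

S => ceC => ceYxt => ceeSxt => ceeceCxt => ceeceYxtxt => ceeceeSxtxt => ceeceetYxtxt => ceeceetextxt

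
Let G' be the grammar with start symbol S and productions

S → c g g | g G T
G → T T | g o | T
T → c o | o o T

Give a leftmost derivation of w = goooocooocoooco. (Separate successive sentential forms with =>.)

S=>gGT=>gTTT=>gooTTT=>gooooTTT=>goooocoTT=>goooocoooTT=>goooocooocoT=>goooocooocoooT=>goooocooocoooco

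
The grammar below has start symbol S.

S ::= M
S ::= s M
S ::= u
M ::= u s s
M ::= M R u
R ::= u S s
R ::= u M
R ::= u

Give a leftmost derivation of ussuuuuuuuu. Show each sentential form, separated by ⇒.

S⇒M⇒MRu⇒MRuRu⇒MRuRuRu⇒MRuRuRuRu⇒ussRuRuRuRu⇒ussuuRuRuRu⇒ussuuuuRuRu⇒ussuuuuuuRu⇒ussuuuuuuuu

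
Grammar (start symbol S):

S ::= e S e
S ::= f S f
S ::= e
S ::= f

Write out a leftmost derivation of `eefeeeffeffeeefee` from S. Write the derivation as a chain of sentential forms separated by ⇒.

S ⇒ eSe ⇒ eeSee ⇒ eefSfee ⇒ eefeSefee ⇒ eefeeSeefee ⇒ eefeeeSeeefee ⇒ eefeeefSfeeefee ⇒ eefeeeffSffeeefee ⇒ eefeeeffeffeeefee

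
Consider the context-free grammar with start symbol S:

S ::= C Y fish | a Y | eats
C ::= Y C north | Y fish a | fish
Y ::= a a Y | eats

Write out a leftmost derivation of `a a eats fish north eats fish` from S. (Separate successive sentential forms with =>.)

S => C Y fish => Y C north Y fish => a a Y C north Y fish => a a eats C north Y fish => a a eats fish north Y fish => a a eats fish north eats fish

S => C Y fish   [S ::= C Y fish]
C Y fish => Y C north Y fish   [C ::= Y C north]
Y C north Y fish => a a Y C north Y fish   [Y ::= a a Y]
a a Y C north Y fish => a a eats C north Y fish   [Y ::= eats]
a a eats C north Y fish => a a eats fish north Y fish   [C ::= fish]
a a eats fish north Y fish => a a eats fish north eats fish   [Y ::= eats]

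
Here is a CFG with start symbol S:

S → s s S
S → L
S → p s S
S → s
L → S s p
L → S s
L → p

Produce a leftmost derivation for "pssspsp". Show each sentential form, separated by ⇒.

S⇒psS⇒psL⇒psSsp⇒psLsp⇒psSspsp⇒pssspsp

S ⇒ psS   [S → p s S]
psS ⇒ psL   [S → L]
psL ⇒ psSsp   [L → S s p]
psSsp ⇒ psLsp   [S → L]
psLsp ⇒ psSspsp   [L → S s p]
psSspsp ⇒ pssspsp   [S → s]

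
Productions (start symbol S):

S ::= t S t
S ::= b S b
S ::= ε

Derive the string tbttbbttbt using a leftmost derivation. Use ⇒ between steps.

S ⇒ tSt   [S ::= t S t]
tSt ⇒ tbSbt   [S ::= b S b]
tbSbt ⇒ tbtStbt   [S ::= t S t]
tbtStbt ⇒ tbttSttbt   [S ::= t S t]
tbttSttbt ⇒ tbttbSbttbt   [S ::= b S b]
tbttbSbttbt ⇒ tbttbbttbt   [S ::= ε]

S ⇒ tSt ⇒ tbSbt ⇒ tbtStbt ⇒ tbttSttbt ⇒ tbttbSbttbt ⇒ tbttbbttbt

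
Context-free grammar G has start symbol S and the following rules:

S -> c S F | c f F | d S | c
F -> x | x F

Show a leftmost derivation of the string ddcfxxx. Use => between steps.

S => dS => ddS => ddcfF => ddcfxF => ddcfxxF => ddcfxxx

S => dS   [S -> d S]
dS => ddS   [S -> d S]
ddS => ddcfF   [S -> c f F]
ddcfF => ddcfxF   [F -> x F]
ddcfxF => ddcfxxF   [F -> x F]
ddcfxxF => ddcfxxx   [F -> x]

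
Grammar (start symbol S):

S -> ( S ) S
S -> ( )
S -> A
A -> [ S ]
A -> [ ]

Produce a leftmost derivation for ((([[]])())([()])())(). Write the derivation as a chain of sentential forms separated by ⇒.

S⇒(S)S⇒((S)S)S⇒(((S)S)S)S⇒(((A)S)S)S⇒((([S])S)S)S⇒((([A])S)S)S⇒((([[]])S)S)S⇒((([[]])())S)S⇒((([[]])())(S)S)S⇒((([[]])())(A)S)S⇒((([[]])())([S])S)S⇒((([[]])())([()])S)S⇒((([[]])())([()])())S⇒((([[]])())([()])())()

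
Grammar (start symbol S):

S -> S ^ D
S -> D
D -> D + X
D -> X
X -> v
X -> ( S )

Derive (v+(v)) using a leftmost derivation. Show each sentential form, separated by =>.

S => D => X => (S) => (D) => (D+X) => (X+X) => (v+X) => (v+(S)) => (v+(D)) => (v+(X)) => (v+(v))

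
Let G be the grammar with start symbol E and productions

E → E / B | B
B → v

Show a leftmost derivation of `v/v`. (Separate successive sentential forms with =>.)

E => E/B   [E → E / B]
E/B => B/B   [E → B]
B/B => v/B   [B → v]
v/B => v/v   [B → v]

E => E/B => B/B => v/B => v/v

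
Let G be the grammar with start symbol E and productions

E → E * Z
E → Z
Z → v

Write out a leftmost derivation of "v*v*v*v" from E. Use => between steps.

E => E*Z   [E → E * Z]
E*Z => E*Z*Z   [E → E * Z]
E*Z*Z => E*Z*Z*Z   [E → E * Z]
E*Z*Z*Z => Z*Z*Z*Z   [E → Z]
Z*Z*Z*Z => v*Z*Z*Z   [Z → v]
v*Z*Z*Z => v*v*Z*Z   [Z → v]
v*v*Z*Z => v*v*v*Z   [Z → v]
v*v*v*Z => v*v*v*v   [Z → v]

E=>E*Z=>E*Z*Z=>E*Z*Z*Z=>Z*Z*Z*Z=>v*Z*Z*Z=>v*v*Z*Z=>v*v*v*Z=>v*v*v*v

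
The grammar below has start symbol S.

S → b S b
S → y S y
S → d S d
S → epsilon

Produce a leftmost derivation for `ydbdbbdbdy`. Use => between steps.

S => ySy   [S → y S y]
ySy => ydSdy   [S → d S d]
ydSdy => ydbSbdy   [S → b S b]
ydbSbdy => ydbdSdbdy   [S → d S d]
ydbdSdbdy => ydbdbSbdbdy   [S → b S b]
ydbdbSbdbdy => ydbdbbdbdy   [S → epsilon]

S => ySy => ydSdy => ydbSbdy => ydbdSdbdy => ydbdbSbdbdy => ydbdbbdbdy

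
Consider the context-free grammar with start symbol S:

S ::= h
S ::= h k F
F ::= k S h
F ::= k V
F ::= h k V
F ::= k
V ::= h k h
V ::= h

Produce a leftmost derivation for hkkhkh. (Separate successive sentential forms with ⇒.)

S ⇒ hkF   [S ::= h k F]
hkF ⇒ hkkV   [F ::= k V]
hkkV ⇒ hkkhkh   [V ::= h k h]

S ⇒ hkF ⇒ hkkV ⇒ hkkhkh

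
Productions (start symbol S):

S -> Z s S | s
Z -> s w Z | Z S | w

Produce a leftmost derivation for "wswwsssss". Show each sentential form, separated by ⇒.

S ⇒ ZsS   [S -> Z s S]
ZsS ⇒ ZSsS   [Z -> Z S]
ZSsS ⇒ wSsS   [Z -> w]
wSsS ⇒ wZsSsS   [S -> Z s S]
wZsSsS ⇒ wswZsSsS   [Z -> s w Z]
wswZsSsS ⇒ wswZSsSsS   [Z -> Z S]
wswZSsSsS ⇒ wswwSsSsS   [Z -> w]
wswwSsSsS ⇒ wswwssSsS   [S -> s]
wswwssSsS ⇒ wswwssssS   [S -> s]
wswwssssS ⇒ wswwsssss   [S -> s]

S ⇒ ZsS ⇒ ZSsS ⇒ wSsS ⇒ wZsSsS ⇒ wswZsSsS ⇒ wswZSsSsS ⇒ wswwSsSsS ⇒ wswwssSsS ⇒ wswwssssS ⇒ wswwsssss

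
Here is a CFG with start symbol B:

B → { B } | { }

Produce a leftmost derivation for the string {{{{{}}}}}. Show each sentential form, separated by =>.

B => {B}   [B → { B }]
{B} => {{B}}   [B → { B }]
{{B}} => {{{B}}}   [B → { B }]
{{{B}}} => {{{{B}}}}   [B → { B }]
{{{{B}}}} => {{{{{}}}}}   [B → { }]

B => {B} => {{B}} => {{{B}}} => {{{{B}}}} => {{{{{}}}}}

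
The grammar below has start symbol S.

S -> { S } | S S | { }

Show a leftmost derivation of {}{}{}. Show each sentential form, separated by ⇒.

S ⇒ SS ⇒ {}S ⇒ {}SS ⇒ {}{}S ⇒ {}{}{}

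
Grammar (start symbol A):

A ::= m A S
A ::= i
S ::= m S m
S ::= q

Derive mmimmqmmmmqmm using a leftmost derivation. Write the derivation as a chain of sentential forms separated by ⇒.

A ⇒ mAS ⇒ mmASS ⇒ mmiSS ⇒ mmimSmS ⇒ mmimmSmmS ⇒ mmimmqmmS ⇒ mmimmqmmmSm ⇒ mmimmqmmmmSmm ⇒ mmimmqmmmmqmm

A ⇒ mAS   [A ::= m A S]
mAS ⇒ mmASS   [A ::= m A S]
mmASS ⇒ mmiSS   [A ::= i]
mmiSS ⇒ mmimSmS   [S ::= m S m]
mmimSmS ⇒ mmimmSmmS   [S ::= m S m]
mmimmSmmS ⇒ mmimmqmmS   [S ::= q]
mmimmqmmS ⇒ mmimmqmmmSm   [S ::= m S m]
mmimmqmmmSm ⇒ mmimmqmmmmSmm   [S ::= m S m]
mmimmqmmmmSmm ⇒ mmimmqmmmmqmm   [S ::= q]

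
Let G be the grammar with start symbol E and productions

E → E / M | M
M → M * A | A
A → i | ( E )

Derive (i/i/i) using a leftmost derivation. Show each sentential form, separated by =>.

E => M   [E → M]
M => A   [M → A]
A => (E)   [A → ( E )]
(E) => (E/M)   [E → E / M]
(E/M) => (E/M/M)   [E → E / M]
(E/M/M) => (M/M/M)   [E → M]
(M/M/M) => (A/M/M)   [M → A]
(A/M/M) => (i/M/M)   [A → i]
(i/M/M) => (i/A/M)   [M → A]
(i/A/M) => (i/i/M)   [A → i]
(i/i/M) => (i/i/A)   [M → A]
(i/i/A) => (i/i/i)   [A → i]

E => M => A => (E) => (E/M) => (E/M/M) => (M/M/M) => (A/M/M) => (i/M/M) => (i/A/M) => (i/i/M) => (i/i/A) => (i/i/i)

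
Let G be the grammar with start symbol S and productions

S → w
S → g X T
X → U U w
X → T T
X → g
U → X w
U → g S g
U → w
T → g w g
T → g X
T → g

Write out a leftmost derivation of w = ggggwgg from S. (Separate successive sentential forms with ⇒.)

S ⇒ gXT ⇒ gTTT ⇒ ggXTT ⇒ gggTT ⇒ ggggwgT ⇒ ggggwgg

S ⇒ gXT   [S → g X T]
gXT ⇒ gTTT   [X → T T]
gTTT ⇒ ggXTT   [T → g X]
ggXTT ⇒ gggTT   [X → g]
gggTT ⇒ ggggwgT   [T → g w g]
ggggwgT ⇒ ggggwgg   [T → g]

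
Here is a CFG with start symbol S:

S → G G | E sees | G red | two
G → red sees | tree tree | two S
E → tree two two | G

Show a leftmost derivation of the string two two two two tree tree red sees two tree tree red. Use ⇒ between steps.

S ⇒ G G ⇒ two S G ⇒ two G G G ⇒ two two S G G ⇒ two two G G G G ⇒ two two two S G G G ⇒ two two two two G G G ⇒ two two two two tree tree G G ⇒ two two two two tree tree red sees G ⇒ two two two two tree tree red sees two S ⇒ two two two two tree tree red sees two G red ⇒ two two two two tree tree red sees two tree tree red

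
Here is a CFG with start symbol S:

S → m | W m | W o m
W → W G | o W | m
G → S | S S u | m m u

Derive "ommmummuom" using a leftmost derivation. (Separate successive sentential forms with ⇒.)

S ⇒ Wom ⇒ oWom ⇒ oWGom ⇒ oWGGom ⇒ omGGom ⇒ omSSuGom ⇒ ommSuGom ⇒ ommmuGom ⇒ ommmummuom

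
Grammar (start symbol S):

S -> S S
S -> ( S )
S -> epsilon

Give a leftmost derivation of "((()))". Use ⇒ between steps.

S ⇒ SS   [S -> S S]
SS ⇒ SSS   [S -> S S]
SSS ⇒ SSSS   [S -> S S]
SSSS ⇒ (S)SSS   [S -> ( S )]
(S)SSS ⇒ ((S))SSS   [S -> ( S )]
((S))SSS ⇒ (((S)))SSS   [S -> ( S )]
(((S)))SSS ⇒ ((()))SSS   [S -> epsilon]
((()))SSS ⇒ ((()))SS   [S -> epsilon]
((()))SS ⇒ ((()))S   [S -> epsilon]
((()))S ⇒ ((()))   [S -> epsilon]

S⇒SS⇒SSS⇒SSSS⇒(S)SSS⇒((S))SSS⇒(((S)))SSS⇒((()))SSS⇒((()))SS⇒((()))S⇒((()))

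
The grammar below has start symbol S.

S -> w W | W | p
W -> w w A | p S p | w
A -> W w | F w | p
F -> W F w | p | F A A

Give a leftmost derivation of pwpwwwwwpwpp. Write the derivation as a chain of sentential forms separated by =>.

S => W => pSp => pwWp => pwpSpp => pwpwWpp => pwpwwwApp => pwpwwwWwpp => pwpwwwwwAwpp => pwpwwwwwpwpp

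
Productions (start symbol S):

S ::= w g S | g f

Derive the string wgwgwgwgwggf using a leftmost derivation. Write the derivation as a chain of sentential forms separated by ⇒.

S ⇒ wgS ⇒ wgwgS ⇒ wgwgwgS ⇒ wgwgwgwgS ⇒ wgwgwgwgwgS ⇒ wgwgwgwgwggf

S ⇒ wgS   [S ::= w g S]
wgS ⇒ wgwgS   [S ::= w g S]
wgwgS ⇒ wgwgwgS   [S ::= w g S]
wgwgwgS ⇒ wgwgwgwgS   [S ::= w g S]
wgwgwgwgS ⇒ wgwgwgwgwgS   [S ::= w g S]
wgwgwgwgwgS ⇒ wgwgwgwgwggf   [S ::= g f]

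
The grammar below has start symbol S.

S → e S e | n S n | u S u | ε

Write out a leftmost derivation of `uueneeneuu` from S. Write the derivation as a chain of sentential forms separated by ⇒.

S ⇒ uSu ⇒ uuSuu ⇒ uueSeuu ⇒ uuenSneuu ⇒ uueneSeneuu ⇒ uueneeneuu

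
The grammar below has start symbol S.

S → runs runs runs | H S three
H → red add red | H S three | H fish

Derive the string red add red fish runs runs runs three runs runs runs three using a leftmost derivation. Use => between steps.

S => H S three => H S three S three => H fish S three S three => red add red fish S three S three => red add red fish runs runs runs three S three => red add red fish runs runs runs three runs runs runs three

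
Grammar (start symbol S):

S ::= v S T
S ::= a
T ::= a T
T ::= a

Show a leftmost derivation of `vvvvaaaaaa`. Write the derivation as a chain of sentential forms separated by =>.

S => vST => vvSTT => vvvSTTT => vvvvSTTTT => vvvvaTTTT => vvvvaaTTT => vvvvaaaTTT => vvvvaaaaTT => vvvvaaaaaT => vvvvaaaaaa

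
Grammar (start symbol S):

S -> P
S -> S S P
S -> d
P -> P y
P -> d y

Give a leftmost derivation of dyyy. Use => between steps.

S => P => Py => Pyy => dyyy

S => P   [S -> P]
P => Py   [P -> P y]
Py => Pyy   [P -> P y]
Pyy => dyyy   [P -> d y]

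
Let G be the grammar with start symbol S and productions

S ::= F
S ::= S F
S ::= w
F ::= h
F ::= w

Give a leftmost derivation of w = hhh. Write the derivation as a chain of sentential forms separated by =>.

S => SF   [S ::= S F]
SF => SFF   [S ::= S F]
SFF => FFF   [S ::= F]
FFF => hFF   [F ::= h]
hFF => hhF   [F ::= h]
hhF => hhh   [F ::= h]

S=>SF=>SFF=>FFF=>hFF=>hhF=>hhh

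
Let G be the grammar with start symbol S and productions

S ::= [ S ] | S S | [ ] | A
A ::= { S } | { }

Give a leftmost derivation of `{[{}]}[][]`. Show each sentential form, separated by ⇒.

S ⇒ SS   [S ::= S S]
SS ⇒ SSS   [S ::= S S]
SSS ⇒ ASS   [S ::= A]
ASS ⇒ {S}SS   [A ::= { S }]
{S}SS ⇒ {[S]}SS   [S ::= [ S ]]
{[S]}SS ⇒ {[A]}SS   [S ::= A]
{[A]}SS ⇒ {[{}]}SS   [A ::= { }]
{[{}]}SS ⇒ {[{}]}[]S   [S ::= [ ]]
{[{}]}[]S ⇒ {[{}]}[][]   [S ::= [ ]]

S⇒SS⇒SSS⇒ASS⇒{S}SS⇒{[S]}SS⇒{[A]}SS⇒{[{}]}SS⇒{[{}]}[]S⇒{[{}]}[][]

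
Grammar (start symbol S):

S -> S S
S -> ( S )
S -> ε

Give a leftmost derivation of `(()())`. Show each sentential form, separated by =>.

S => (S) => (SS) => ((S)S) => (()S) => (()(S)) => (()())

S => (S)   [S -> ( S )]
(S) => (SS)   [S -> S S]
(SS) => ((S)S)   [S -> ( S )]
((S)S) => (()S)   [S -> ε]
(()S) => (()(S))   [S -> ( S )]
(()(S)) => (()())   [S -> ε]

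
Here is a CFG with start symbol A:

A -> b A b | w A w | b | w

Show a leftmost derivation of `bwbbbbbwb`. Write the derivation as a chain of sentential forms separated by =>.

A=>bAb=>bwAwb=>bwbAbwb=>bwbbAbbwb=>bwbbbbbwb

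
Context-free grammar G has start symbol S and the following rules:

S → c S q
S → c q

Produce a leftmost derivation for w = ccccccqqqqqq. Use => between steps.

S => cSq => ccSqq => cccSqqq => ccccSqqqq => cccccSqqqqq => ccccccqqqqqq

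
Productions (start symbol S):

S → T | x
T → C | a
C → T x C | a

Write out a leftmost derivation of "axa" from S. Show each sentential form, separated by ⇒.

S ⇒ T ⇒ C ⇒ TxC ⇒ CxC ⇒ axC ⇒ axa

S ⇒ T   [S → T]
T ⇒ C   [T → C]
C ⇒ TxC   [C → T x C]
TxC ⇒ CxC   [T → C]
CxC ⇒ axC   [C → a]
axC ⇒ axa   [C → a]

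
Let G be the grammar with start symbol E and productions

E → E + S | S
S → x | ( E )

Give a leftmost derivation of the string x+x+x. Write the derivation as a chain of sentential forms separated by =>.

E => E+S   [E → E + S]
E+S => E+S+S   [E → E + S]
E+S+S => S+S+S   [E → S]
S+S+S => x+S+S   [S → x]
x+S+S => x+x+S   [S → x]
x+x+S => x+x+x   [S → x]

E => E+S => E+S+S => S+S+S => x+S+S => x+x+S => x+x+x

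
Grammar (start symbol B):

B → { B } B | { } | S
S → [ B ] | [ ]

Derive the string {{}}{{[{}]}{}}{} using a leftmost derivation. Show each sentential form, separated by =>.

B => {B}B   [B → { B } B]
{B}B => {{}}B   [B → { }]
{{}}B => {{}}{B}B   [B → { B } B]
{{}}{B}B => {{}}{{B}B}B   [B → { B } B]
{{}}{{B}B}B => {{}}{{S}B}B   [B → S]
{{}}{{S}B}B => {{}}{{[B]}B}B   [S → [ B ]]
{{}}{{[B]}B}B => {{}}{{[{}]}B}B   [B → { }]
{{}}{{[{}]}B}B => {{}}{{[{}]}{}}B   [B → { }]
{{}}{{[{}]}{}}B => {{}}{{[{}]}{}}{}   [B → { }]

B=>{B}B=>{{}}B=>{{}}{B}B=>{{}}{{B}B}B=>{{}}{{S}B}B=>{{}}{{[B]}B}B=>{{}}{{[{}]}B}B=>{{}}{{[{}]}{}}B=>{{}}{{[{}]}{}}{}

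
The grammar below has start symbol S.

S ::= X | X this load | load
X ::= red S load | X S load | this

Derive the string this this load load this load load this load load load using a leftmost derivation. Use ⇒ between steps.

S ⇒ X ⇒ X S load ⇒ this S load ⇒ this X load ⇒ this X S load load ⇒ this X S load S load load ⇒ this this S load S load load ⇒ this this load load S load load ⇒ this this load load X this load load load ⇒ this this load load X S load this load load load ⇒ this this load load this S load this load load load ⇒ this this load load this load load this load load load

S ⇒ X   [S ::= X]
X ⇒ X S load   [X ::= X S load]
X S load ⇒ this S load   [X ::= this]
this S load ⇒ this X load   [S ::= X]
this X load ⇒ this X S load load   [X ::= X S load]
this X S load load ⇒ this X S load S load load   [X ::= X S load]
this X S load S load load ⇒ this this S load S load load   [X ::= this]
this this S load S load load ⇒ this this load load S load load   [S ::= load]
this this load load S load load ⇒ this this load load X this load load load   [S ::= X this load]
this this load load X this load load load ⇒ this this load load X S load this load load load   [X ::= X S load]
this this load load X S load this load load load ⇒ this this load load this S load this load load load   [X ::= this]
this this load load this S load this load load load ⇒ this this load load this load load this load load load   [S ::= load]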